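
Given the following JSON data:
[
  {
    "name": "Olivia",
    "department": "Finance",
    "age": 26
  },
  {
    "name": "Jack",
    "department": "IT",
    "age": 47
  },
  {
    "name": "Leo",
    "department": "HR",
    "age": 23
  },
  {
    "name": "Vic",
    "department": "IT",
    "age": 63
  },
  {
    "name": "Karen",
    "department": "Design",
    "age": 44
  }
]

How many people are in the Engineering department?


Scanning records for department = Engineering
  No matches found
Count: 0

ANSWER: 0


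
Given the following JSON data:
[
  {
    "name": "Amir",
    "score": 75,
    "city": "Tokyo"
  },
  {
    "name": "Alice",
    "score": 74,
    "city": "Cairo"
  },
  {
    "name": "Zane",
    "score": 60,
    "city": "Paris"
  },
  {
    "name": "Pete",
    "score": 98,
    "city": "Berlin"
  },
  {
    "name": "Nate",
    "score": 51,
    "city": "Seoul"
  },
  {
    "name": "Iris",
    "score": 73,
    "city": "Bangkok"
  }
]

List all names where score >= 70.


Filtering records where score >= 70:
  Amir (score=75) -> YES
  Alice (score=74) -> YES
  Zane (score=60) -> no
  Pete (score=98) -> YES
  Nate (score=51) -> no
  Iris (score=73) -> YES


ANSWER: Amir, Alice, Pete, Iris


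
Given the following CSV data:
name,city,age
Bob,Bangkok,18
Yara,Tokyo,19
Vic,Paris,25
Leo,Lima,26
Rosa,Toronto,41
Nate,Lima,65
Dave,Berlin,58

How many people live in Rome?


Scanning city column for 'Rome':
Total matches: 0

ANSWER: 0


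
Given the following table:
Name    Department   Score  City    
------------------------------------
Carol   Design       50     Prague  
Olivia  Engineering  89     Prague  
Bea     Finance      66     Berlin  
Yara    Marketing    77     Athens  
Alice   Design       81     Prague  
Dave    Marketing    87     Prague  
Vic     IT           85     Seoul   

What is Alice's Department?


Row 5: Alice
Department = Design

ANSWER: Design


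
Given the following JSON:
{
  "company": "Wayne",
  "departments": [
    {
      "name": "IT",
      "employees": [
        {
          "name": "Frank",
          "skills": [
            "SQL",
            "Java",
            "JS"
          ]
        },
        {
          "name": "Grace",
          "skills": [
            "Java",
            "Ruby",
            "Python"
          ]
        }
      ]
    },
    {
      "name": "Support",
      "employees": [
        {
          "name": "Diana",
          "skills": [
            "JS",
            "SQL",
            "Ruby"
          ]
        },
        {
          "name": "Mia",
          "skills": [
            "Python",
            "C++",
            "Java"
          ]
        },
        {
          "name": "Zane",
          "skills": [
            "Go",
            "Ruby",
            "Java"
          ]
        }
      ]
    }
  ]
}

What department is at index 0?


Path: departments[0].name
Value: IT

ANSWER: IT


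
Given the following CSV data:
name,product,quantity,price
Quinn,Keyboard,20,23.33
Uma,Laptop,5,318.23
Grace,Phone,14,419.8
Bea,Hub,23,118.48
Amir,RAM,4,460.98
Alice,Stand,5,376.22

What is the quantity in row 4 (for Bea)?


Row 4: Bea
Column 'quantity' = 23

ANSWER: 23


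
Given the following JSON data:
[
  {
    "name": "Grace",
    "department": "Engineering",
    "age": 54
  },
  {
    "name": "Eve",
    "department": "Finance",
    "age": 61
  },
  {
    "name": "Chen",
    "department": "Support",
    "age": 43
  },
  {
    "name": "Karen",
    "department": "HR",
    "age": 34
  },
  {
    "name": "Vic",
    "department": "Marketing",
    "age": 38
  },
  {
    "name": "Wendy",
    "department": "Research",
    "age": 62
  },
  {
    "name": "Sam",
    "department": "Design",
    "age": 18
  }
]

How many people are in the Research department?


Scanning records for department = Research
  Record 5: Wendy
Count: 1

ANSWER: 1


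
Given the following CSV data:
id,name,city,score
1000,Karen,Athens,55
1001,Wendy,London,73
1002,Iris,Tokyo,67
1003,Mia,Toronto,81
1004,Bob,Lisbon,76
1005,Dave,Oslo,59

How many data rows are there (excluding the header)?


Counting rows (excluding header):
Header: id,name,city,score
Data rows: 6

ANSWER: 6


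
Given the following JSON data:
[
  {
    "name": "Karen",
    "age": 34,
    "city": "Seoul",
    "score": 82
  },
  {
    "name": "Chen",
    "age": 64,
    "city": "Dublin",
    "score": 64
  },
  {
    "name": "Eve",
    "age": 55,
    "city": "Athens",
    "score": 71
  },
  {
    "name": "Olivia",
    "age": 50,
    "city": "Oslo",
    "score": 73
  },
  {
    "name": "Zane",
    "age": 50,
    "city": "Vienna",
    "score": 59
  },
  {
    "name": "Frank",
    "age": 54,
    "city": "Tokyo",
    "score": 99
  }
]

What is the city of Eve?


Looking up record where name = Eve
Record index: 2
Field 'city' = Athens

ANSWER: Athens


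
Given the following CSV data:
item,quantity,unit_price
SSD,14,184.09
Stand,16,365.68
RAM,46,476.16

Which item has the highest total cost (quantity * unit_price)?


Computing row totals:
  SSD: 2577.26
  Stand: 5850.88
  RAM: 21903.36
Maximum: RAM (21903.36)

ANSWER: RAM


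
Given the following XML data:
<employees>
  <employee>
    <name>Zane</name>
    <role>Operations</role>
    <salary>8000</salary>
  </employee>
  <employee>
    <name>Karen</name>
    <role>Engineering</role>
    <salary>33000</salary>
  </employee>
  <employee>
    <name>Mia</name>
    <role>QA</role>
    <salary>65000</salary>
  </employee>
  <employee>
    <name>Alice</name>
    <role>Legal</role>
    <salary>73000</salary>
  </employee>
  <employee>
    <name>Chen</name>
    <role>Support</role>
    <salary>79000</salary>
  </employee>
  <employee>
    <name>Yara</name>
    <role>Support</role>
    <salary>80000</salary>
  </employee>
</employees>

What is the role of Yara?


Searching for <employee> with <name>Yara</name>
Found at position 6
<role>Support</role>

ANSWER: Support


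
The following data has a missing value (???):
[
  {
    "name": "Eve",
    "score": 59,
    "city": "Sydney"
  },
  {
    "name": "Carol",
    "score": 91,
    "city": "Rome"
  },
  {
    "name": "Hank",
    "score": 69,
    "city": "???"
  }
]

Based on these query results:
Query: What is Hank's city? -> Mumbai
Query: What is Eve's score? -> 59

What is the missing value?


The missing value is Hank's city
From query: Hank's city = Mumbai

ANSWER: Mumbai


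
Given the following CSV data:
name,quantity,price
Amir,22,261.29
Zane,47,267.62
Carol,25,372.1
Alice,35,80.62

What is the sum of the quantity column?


Values in 'quantity' column:
  Row 1: 22
  Row 2: 47
  Row 3: 25
  Row 4: 35
Sum = 22 + 47 + 25 + 35 = 129

ANSWER: 129


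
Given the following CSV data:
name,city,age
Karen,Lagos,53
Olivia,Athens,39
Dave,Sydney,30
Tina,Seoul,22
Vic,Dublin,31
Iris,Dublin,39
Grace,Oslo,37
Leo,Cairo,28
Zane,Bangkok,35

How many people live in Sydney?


Scanning city column for 'Sydney':
  Row 3: Dave -> MATCH
Total matches: 1

ANSWER: 1


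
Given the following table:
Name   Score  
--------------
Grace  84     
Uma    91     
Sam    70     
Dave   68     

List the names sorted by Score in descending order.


Sorting by Score (descending):
  Uma: 91
  Grace: 84
  Sam: 70
  Dave: 68


ANSWER: Uma, Grace, Sam, Dave


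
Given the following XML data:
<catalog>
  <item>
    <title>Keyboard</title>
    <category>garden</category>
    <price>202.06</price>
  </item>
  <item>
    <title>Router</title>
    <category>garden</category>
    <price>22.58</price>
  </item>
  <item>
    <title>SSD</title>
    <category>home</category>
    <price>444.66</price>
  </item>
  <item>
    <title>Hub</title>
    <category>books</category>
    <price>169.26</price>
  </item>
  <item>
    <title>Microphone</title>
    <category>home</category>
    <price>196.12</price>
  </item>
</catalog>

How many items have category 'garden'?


Scanning <item> elements for <category>garden</category>:
  Item 1: Keyboard -> MATCH
  Item 2: Router -> MATCH
Count: 2

ANSWER: 2


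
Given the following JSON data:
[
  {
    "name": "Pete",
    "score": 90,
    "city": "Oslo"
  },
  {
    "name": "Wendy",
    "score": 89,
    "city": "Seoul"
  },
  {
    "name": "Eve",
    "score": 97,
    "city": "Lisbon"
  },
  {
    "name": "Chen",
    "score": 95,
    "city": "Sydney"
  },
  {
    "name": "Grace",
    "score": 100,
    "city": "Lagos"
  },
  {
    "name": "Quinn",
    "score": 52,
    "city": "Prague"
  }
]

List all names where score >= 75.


Filtering records where score >= 75:
  Pete (score=90) -> YES
  Wendy (score=89) -> YES
  Eve (score=97) -> YES
  Chen (score=95) -> YES
  Grace (score=100) -> YES
  Quinn (score=52) -> no


ANSWER: Pete, Wendy, Eve, Chen, Grace


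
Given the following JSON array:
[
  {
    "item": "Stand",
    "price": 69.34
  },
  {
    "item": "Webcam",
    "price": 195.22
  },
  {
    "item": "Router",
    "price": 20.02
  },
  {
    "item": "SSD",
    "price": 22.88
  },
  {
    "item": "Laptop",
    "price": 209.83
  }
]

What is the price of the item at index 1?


Array index 1 -> Webcam
price = 195.22

ANSWER: 195.22


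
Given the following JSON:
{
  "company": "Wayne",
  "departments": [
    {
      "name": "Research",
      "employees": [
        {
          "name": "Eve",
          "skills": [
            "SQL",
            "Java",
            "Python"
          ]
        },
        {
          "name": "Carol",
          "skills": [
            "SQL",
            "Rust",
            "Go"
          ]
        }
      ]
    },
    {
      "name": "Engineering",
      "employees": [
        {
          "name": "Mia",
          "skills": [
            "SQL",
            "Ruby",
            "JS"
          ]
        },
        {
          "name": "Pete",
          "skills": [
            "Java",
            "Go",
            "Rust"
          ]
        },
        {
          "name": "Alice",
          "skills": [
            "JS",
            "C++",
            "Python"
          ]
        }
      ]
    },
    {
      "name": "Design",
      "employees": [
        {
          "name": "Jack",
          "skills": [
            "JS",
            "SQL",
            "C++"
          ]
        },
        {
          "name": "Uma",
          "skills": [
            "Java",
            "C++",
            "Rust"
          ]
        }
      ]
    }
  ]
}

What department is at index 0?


Path: departments[0].name
Value: Research

ANSWER: Research


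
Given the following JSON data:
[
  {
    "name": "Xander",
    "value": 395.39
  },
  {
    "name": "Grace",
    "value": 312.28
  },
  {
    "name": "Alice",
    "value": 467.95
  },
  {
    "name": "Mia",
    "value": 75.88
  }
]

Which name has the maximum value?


Comparing values:
  Xander: 395.39
  Grace: 312.28
  Alice: 467.95
  Mia: 75.88
Maximum: Alice (467.95)

ANSWER: Alice


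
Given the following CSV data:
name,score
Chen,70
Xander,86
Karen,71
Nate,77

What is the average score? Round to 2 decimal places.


Scores: 70, 86, 71, 77
Sum = 304
Count = 4
Average = 304 / 4 = 76.00

ANSWER: 76.00


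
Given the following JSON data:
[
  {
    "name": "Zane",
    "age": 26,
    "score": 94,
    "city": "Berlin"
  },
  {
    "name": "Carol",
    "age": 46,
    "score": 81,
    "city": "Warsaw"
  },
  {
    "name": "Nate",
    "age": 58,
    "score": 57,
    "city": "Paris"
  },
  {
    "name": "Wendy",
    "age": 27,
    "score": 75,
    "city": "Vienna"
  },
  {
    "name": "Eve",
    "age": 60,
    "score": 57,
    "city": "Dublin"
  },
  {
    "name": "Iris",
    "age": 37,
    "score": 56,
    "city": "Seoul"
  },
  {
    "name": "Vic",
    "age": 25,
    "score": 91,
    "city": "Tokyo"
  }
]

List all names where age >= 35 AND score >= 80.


Checking both conditions:
  Zane (age=26, score=94) -> no
  Carol (age=46, score=81) -> YES
  Nate (age=58, score=57) -> no
  Wendy (age=27, score=75) -> no
  Eve (age=60, score=57) -> no
  Iris (age=37, score=56) -> no
  Vic (age=25, score=91) -> no


ANSWER: Carol


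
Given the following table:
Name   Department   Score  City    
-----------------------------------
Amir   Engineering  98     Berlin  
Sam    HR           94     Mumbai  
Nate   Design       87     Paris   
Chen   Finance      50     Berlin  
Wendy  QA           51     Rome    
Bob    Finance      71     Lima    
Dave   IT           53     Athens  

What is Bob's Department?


Row 6: Bob
Department = Finance

ANSWER: Finance


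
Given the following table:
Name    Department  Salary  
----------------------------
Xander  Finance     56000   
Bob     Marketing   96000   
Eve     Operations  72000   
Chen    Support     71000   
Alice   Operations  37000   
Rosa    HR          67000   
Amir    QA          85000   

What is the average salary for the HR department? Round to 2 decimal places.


HR department members:
  Rosa: 67000
Sum = 67000
Count = 1
Average = 67000 / 1 = 67000.00

ANSWER: 67000.00


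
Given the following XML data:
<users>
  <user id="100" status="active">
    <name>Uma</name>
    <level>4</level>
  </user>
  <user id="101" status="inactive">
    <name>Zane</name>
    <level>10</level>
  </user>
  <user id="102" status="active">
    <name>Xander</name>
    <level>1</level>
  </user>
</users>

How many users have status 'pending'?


Counting users with status='pending':
Count: 0

ANSWER: 0


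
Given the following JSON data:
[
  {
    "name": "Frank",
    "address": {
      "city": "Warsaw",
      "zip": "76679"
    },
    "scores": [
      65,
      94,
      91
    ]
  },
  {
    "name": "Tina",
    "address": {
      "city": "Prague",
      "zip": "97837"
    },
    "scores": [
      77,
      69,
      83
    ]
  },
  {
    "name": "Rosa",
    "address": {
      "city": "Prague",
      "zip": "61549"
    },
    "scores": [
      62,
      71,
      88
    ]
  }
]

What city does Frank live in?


Path: records[0].address.city
Value: Warsaw

ANSWER: Warsaw


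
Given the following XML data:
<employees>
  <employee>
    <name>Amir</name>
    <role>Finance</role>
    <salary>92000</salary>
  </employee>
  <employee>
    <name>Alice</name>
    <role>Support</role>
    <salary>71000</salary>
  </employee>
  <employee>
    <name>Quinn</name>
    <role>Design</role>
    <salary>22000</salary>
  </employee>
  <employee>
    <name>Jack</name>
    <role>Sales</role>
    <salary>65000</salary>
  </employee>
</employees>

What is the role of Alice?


Searching for <employee> with <name>Alice</name>
Found at position 2
<role>Support</role>

ANSWER: Support


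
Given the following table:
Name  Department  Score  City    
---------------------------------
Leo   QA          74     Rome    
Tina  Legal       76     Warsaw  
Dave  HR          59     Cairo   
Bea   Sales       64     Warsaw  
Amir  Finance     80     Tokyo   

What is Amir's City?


Row 5: Amir
City = Tokyo

ANSWER: Tokyo


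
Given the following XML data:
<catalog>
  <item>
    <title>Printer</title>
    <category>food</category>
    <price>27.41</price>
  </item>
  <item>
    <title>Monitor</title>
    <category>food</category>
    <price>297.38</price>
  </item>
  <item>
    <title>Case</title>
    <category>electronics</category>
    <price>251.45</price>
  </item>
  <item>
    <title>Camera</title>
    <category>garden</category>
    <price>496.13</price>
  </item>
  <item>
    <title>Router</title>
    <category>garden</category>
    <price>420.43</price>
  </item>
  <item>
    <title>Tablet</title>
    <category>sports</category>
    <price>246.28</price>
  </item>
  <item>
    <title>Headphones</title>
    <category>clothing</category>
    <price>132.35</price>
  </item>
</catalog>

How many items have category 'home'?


Scanning <item> elements for <category>home</category>:
Count: 0

ANSWER: 0


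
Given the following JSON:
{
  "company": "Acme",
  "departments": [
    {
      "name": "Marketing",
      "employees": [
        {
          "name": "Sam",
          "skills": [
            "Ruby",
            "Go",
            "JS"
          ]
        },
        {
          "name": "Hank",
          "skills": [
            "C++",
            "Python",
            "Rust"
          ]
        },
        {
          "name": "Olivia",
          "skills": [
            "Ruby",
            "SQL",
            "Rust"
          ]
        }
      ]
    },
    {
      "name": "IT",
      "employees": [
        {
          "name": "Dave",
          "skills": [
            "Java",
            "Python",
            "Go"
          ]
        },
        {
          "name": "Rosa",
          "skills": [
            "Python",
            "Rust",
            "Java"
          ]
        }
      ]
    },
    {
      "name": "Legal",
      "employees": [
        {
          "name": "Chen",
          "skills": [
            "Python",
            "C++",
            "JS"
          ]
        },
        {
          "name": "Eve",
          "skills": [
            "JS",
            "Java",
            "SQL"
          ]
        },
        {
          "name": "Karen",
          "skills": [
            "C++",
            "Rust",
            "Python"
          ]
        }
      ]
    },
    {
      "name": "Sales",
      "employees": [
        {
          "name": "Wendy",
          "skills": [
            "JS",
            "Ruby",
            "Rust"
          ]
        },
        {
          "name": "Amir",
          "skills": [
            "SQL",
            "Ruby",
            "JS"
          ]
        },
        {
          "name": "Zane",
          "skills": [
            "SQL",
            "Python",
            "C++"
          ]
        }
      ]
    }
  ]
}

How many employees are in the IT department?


Path: departments[1].employees
Count: 2

ANSWER: 2


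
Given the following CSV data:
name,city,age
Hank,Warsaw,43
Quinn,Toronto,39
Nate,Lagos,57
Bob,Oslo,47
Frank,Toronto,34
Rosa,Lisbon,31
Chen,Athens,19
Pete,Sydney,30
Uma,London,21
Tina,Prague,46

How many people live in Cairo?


Scanning city column for 'Cairo':
Total matches: 0

ANSWER: 0


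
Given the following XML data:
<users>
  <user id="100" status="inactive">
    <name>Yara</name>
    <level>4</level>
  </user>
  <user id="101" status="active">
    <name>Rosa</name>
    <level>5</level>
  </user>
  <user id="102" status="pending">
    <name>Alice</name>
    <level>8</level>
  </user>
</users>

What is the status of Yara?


Finding user with name = Yara
user id="100" status="inactive"

ANSWER: inactive


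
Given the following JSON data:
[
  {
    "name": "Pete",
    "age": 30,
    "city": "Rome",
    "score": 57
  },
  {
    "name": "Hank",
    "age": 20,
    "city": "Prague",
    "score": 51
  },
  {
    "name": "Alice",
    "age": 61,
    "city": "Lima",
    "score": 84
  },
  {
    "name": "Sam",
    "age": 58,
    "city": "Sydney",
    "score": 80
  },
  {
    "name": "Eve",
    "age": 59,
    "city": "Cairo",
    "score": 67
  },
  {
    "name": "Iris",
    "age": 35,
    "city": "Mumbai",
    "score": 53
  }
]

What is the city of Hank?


Looking up record where name = Hank
Record index: 1
Field 'city' = Prague

ANSWER: Prague


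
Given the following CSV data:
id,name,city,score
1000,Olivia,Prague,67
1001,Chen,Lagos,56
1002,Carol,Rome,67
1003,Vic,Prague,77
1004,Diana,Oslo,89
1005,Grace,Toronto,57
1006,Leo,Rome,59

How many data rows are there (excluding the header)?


Counting rows (excluding header):
Header: id,name,city,score
Data rows: 7

ANSWER: 7


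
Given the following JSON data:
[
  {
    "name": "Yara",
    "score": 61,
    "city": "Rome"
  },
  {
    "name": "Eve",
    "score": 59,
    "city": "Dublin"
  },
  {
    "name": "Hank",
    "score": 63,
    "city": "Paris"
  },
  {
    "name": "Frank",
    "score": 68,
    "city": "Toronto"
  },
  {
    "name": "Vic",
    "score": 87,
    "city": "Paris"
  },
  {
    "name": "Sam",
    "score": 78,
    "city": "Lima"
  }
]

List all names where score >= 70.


Filtering records where score >= 70:
  Yara (score=61) -> no
  Eve (score=59) -> no
  Hank (score=63) -> no
  Frank (score=68) -> no
  Vic (score=87) -> YES
  Sam (score=78) -> YES


ANSWER: Vic, Sam


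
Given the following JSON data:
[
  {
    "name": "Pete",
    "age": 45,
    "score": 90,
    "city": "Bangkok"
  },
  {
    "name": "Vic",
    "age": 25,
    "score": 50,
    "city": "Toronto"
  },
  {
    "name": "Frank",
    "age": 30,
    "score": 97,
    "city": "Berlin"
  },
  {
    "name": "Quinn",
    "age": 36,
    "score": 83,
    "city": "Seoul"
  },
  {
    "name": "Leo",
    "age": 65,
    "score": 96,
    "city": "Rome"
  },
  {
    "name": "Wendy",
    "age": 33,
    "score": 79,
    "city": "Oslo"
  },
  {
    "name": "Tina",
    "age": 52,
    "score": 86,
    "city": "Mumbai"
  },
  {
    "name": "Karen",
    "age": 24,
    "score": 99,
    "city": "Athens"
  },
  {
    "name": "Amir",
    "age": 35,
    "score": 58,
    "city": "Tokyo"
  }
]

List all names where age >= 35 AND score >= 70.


Checking both conditions:
  Pete (age=45, score=90) -> YES
  Vic (age=25, score=50) -> no
  Frank (age=30, score=97) -> no
  Quinn (age=36, score=83) -> YES
  Leo (age=65, score=96) -> YES
  Wendy (age=33, score=79) -> no
  Tina (age=52, score=86) -> YES
  Karen (age=24, score=99) -> no
  Amir (age=35, score=58) -> no


ANSWER: Pete, Quinn, Leo, Tina


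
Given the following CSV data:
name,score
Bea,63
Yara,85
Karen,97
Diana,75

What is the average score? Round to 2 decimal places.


Scores: 63, 85, 97, 75
Sum = 320
Count = 4
Average = 320 / 4 = 80.00

ANSWER: 80.00


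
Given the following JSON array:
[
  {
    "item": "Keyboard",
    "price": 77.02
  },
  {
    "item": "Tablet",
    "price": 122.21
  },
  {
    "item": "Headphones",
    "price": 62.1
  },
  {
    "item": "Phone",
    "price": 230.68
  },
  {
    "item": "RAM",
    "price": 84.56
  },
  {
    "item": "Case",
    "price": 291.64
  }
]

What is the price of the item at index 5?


Array index 5 -> Case
price = 291.64

ANSWER: 291.64


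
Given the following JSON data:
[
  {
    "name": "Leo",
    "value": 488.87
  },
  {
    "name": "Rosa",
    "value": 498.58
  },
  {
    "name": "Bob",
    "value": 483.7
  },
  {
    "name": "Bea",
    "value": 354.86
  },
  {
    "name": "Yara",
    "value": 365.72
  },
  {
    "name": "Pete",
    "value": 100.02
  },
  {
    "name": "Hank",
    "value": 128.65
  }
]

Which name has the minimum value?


Comparing values:
  Leo: 488.87
  Rosa: 498.58
  Bob: 483.7
  Bea: 354.86
  Yara: 365.72
  Pete: 100.02
  Hank: 128.65
Minimum: Pete (100.02)

ANSWER: Pete


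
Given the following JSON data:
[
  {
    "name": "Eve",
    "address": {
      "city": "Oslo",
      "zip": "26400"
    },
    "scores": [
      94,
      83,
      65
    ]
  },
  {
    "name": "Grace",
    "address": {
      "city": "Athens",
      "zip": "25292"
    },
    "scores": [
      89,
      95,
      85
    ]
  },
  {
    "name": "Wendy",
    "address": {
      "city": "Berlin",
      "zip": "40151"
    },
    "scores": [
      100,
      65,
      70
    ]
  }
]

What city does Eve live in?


Path: records[0].address.city
Value: Oslo

ANSWER: Oslo


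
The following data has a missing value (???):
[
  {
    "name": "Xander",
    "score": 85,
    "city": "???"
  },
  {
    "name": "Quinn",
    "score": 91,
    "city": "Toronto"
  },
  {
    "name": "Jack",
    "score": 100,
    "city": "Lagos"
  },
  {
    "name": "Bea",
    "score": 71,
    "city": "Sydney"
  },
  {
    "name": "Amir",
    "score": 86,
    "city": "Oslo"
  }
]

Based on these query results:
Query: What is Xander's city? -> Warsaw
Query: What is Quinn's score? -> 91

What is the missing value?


The missing value is Xander's city
From query: Xander's city = Warsaw

ANSWER: Warsaw


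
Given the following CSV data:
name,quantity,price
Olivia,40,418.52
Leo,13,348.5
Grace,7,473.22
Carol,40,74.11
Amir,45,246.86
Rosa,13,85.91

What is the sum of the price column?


Values in 'price' column:
  Row 1: 418.52
  Row 2: 348.5
  Row 3: 473.22
  Row 4: 74.11
  Row 5: 246.86
  Row 6: 85.91
Sum = 418.52 + 348.5 + 473.22 + 74.11 + 246.86 + 85.91 = 1647.12

ANSWER: 1647.12


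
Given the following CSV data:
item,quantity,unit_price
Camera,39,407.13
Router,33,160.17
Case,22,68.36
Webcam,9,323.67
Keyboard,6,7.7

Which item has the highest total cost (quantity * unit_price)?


Computing row totals:
  Camera: 15878.07
  Router: 5285.61
  Case: 1503.92
  Webcam: 2913.03
  Keyboard: 46.2
Maximum: Camera (15878.07)

ANSWER: Camera


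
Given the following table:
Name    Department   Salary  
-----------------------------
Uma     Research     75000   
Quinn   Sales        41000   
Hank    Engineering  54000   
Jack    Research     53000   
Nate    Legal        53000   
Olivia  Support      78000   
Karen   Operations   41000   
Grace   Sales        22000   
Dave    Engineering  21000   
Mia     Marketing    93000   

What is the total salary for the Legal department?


Legal department members:
  Nate: 53000
Total = 53000 = 53000

ANSWER: 53000


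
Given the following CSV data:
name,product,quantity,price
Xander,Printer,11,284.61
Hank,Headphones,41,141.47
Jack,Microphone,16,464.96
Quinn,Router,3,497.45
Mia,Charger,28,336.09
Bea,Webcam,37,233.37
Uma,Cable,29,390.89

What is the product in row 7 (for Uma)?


Row 7: Uma
Column 'product' = Cable

ANSWER: Cable


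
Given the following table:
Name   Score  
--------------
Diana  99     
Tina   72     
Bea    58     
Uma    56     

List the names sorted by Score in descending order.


Sorting by Score (descending):
  Diana: 99
  Tina: 72
  Bea: 58
  Uma: 56


ANSWER: Diana, Tina, Bea, Uma


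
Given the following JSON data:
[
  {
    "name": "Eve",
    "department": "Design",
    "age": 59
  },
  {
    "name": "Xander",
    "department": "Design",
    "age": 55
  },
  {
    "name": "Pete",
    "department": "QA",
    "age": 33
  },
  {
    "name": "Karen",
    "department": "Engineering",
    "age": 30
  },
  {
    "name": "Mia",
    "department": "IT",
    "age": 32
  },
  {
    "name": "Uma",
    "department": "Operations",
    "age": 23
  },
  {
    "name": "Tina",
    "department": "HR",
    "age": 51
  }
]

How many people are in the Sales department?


Scanning records for department = Sales
  No matches found
Count: 0

ANSWER: 0


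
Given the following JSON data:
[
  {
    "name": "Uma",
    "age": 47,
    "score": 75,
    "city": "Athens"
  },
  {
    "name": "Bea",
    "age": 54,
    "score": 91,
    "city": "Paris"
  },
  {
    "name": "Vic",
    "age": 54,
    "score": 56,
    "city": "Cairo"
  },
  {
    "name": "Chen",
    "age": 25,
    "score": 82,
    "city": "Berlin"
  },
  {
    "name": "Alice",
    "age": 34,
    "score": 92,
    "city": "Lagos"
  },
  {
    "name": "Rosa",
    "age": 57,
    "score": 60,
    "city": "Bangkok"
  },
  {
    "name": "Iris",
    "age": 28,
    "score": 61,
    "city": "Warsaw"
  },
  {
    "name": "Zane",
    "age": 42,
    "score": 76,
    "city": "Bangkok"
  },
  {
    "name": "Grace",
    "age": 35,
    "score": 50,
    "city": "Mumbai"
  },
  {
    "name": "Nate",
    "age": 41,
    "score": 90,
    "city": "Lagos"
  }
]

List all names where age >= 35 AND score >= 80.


Checking both conditions:
  Uma (age=47, score=75) -> no
  Bea (age=54, score=91) -> YES
  Vic (age=54, score=56) -> no
  Chen (age=25, score=82) -> no
  Alice (age=34, score=92) -> no
  Rosa (age=57, score=60) -> no
  Iris (age=28, score=61) -> no
  Zane (age=42, score=76) -> no
  Grace (age=35, score=50) -> no
  Nate (age=41, score=90) -> YES


ANSWER: Bea, Nate


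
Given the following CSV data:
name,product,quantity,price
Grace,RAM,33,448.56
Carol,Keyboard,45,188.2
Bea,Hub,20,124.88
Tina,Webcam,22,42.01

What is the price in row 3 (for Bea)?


Row 3: Bea
Column 'price' = 124.88

ANSWER: 124.88


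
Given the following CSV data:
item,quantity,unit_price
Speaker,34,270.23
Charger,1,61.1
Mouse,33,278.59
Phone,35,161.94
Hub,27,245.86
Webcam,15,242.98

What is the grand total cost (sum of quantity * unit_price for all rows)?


Computing row totals:
  Speaker: 34 * 270.23 = 9187.82
  Charger: 1 * 61.1 = 61.1
  Mouse: 33 * 278.59 = 9193.47
  Phone: 35 * 161.94 = 5667.9
  Hub: 27 * 245.86 = 6638.22
  Webcam: 15 * 242.98 = 3644.7
Grand total = 9187.82 + 61.1 + 9193.47 + 5667.9 + 6638.22 + 3644.7 = 34393.21

ANSWER: 34393.21


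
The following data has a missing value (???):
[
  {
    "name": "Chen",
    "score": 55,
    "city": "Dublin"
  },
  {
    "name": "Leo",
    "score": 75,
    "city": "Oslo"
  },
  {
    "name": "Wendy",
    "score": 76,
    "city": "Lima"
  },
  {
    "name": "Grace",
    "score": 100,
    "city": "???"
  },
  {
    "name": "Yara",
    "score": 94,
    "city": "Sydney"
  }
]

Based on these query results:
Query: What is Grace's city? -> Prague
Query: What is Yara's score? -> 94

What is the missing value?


The missing value is Grace's city
From query: Grace's city = Prague

ANSWER: Prague


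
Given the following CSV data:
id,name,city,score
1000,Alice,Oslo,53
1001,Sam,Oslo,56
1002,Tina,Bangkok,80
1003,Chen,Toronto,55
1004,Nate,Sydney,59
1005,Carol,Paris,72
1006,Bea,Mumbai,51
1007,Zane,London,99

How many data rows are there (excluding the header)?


Counting rows (excluding header):
Header: id,name,city,score
Data rows: 8

ANSWER: 8


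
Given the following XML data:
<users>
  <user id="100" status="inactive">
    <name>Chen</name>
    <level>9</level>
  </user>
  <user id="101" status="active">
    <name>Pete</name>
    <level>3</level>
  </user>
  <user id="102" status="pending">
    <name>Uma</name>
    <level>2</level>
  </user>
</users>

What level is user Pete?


Finding user: Pete
<level>3</level>

ANSWER: 3


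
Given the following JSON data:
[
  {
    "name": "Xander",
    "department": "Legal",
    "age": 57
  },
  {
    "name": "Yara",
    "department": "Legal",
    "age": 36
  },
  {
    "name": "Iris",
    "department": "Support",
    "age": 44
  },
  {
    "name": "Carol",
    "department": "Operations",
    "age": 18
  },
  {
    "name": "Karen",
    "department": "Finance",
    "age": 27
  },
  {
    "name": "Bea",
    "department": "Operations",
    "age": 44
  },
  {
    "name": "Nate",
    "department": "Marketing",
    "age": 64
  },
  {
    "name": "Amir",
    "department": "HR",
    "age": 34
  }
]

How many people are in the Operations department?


Scanning records for department = Operations
  Record 3: Carol
  Record 5: Bea
Count: 2

ANSWER: 2


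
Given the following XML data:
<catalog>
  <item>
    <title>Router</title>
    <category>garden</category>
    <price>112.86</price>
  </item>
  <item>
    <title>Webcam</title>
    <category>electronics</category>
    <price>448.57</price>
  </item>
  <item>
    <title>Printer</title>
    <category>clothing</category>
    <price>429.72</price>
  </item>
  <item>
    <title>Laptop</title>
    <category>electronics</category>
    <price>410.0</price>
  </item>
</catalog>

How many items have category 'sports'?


Scanning <item> elements for <category>sports</category>:
Count: 0

ANSWER: 0


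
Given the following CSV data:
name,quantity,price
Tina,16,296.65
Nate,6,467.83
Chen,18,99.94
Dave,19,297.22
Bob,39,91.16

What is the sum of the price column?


Values in 'price' column:
  Row 1: 296.65
  Row 2: 467.83
  Row 3: 99.94
  Row 4: 297.22
  Row 5: 91.16
Sum = 296.65 + 467.83 + 99.94 + 297.22 + 91.16 = 1252.8

ANSWER: 1252.8


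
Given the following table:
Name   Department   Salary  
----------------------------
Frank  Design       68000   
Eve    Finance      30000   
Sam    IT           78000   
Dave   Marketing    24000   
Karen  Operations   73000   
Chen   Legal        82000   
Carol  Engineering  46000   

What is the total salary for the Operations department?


Operations department members:
  Karen: 73000
Total = 73000 = 73000

ANSWER: 73000


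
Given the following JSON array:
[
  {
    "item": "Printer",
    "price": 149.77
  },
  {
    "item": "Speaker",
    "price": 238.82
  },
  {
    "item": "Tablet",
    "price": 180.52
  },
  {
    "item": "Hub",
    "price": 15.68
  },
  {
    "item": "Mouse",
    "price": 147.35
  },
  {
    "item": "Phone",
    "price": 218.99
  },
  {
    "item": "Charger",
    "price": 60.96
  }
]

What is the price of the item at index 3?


Array index 3 -> Hub
price = 15.68

ANSWER: 15.68


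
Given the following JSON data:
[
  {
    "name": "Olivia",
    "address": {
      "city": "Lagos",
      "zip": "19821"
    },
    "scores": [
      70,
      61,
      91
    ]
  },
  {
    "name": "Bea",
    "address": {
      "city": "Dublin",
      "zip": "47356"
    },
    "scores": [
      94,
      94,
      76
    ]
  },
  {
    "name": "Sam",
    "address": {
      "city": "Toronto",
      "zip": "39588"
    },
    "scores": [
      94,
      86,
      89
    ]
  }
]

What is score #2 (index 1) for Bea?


Path: records[1].scores[1]
Value: 94

ANSWER: 94


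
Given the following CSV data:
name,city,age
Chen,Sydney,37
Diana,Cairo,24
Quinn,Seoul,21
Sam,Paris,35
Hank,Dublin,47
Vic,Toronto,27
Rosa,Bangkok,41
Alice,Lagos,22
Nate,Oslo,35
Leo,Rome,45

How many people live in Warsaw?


Scanning city column for 'Warsaw':
Total matches: 0

ANSWER: 0


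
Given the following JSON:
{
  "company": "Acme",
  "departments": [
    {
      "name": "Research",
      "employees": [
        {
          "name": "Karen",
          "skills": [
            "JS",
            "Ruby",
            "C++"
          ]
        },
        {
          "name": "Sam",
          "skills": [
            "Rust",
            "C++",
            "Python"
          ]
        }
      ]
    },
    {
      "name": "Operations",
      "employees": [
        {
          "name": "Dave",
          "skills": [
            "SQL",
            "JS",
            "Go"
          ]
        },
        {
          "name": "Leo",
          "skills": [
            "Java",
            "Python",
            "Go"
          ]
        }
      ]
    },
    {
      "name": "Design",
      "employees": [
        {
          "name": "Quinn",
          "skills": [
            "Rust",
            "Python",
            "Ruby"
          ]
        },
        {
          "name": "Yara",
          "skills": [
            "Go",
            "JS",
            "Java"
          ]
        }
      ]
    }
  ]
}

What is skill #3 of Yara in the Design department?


Path: departments[2].employees[1].skills[2]
Value: Java

ANSWER: Java


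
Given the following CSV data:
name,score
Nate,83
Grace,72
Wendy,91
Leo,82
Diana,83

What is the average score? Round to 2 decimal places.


Scores: 83, 72, 91, 82, 83
Sum = 411
Count = 5
Average = 411 / 5 = 82.20

ANSWER: 82.20


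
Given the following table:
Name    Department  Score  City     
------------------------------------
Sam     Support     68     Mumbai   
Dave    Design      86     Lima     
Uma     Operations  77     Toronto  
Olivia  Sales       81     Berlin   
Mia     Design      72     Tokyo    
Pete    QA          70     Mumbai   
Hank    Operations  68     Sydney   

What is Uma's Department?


Row 3: Uma
Department = Operations

ANSWER: Operations


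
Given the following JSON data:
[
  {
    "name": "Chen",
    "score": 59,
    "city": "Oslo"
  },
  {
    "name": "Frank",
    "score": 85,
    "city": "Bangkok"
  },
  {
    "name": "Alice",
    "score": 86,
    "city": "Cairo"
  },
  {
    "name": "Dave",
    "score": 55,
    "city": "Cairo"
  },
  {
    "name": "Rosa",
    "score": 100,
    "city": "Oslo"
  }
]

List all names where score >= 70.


Filtering records where score >= 70:
  Chen (score=59) -> no
  Frank (score=85) -> YES
  Alice (score=86) -> YES
  Dave (score=55) -> no
  Rosa (score=100) -> YES


ANSWER: Frank, Alice, Rosa


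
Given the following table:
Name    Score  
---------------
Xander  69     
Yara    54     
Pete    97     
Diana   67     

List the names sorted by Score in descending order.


Sorting by Score (descending):
  Pete: 97
  Xander: 69
  Diana: 67
  Yara: 54


ANSWER: Pete, Xander, Diana, Yara


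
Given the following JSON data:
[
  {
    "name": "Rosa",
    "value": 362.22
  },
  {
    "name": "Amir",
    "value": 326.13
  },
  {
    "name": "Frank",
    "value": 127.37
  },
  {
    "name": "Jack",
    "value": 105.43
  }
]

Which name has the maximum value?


Comparing values:
  Rosa: 362.22
  Amir: 326.13
  Frank: 127.37
  Jack: 105.43
Maximum: Rosa (362.22)

ANSWER: Rosa


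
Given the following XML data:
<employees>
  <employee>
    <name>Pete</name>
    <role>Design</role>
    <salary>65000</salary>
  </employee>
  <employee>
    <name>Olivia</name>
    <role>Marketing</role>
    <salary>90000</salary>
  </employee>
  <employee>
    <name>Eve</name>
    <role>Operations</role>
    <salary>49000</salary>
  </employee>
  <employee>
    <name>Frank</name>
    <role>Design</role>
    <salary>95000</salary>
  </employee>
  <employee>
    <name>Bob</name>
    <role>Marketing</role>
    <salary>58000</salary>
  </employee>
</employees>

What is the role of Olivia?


Searching for <employee> with <name>Olivia</name>
Found at position 2
<role>Marketing</role>

ANSWER: Marketing


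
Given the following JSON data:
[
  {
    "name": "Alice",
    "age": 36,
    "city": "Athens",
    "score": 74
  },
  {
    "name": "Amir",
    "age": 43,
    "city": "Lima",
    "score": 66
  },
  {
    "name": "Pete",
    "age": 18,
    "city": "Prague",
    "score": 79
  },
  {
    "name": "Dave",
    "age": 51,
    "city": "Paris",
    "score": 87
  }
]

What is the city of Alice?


Looking up record where name = Alice
Record index: 0
Field 'city' = Athens

ANSWER: Athens


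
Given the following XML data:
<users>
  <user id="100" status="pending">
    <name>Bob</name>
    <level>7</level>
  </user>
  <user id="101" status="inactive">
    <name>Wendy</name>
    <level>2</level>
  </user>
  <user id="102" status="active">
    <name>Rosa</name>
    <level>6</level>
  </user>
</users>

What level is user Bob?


Finding user: Bob
<level>7</level>

ANSWER: 7


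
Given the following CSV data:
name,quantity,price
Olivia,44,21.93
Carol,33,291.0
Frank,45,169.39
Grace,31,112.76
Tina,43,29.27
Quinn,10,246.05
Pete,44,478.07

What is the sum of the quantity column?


Values in 'quantity' column:
  Row 1: 44
  Row 2: 33
  Row 3: 45
  Row 4: 31
  Row 5: 43
  Row 6: 10
  Row 7: 44
Sum = 44 + 33 + 45 + 31 + 43 + 10 + 44 = 250

ANSWER: 250


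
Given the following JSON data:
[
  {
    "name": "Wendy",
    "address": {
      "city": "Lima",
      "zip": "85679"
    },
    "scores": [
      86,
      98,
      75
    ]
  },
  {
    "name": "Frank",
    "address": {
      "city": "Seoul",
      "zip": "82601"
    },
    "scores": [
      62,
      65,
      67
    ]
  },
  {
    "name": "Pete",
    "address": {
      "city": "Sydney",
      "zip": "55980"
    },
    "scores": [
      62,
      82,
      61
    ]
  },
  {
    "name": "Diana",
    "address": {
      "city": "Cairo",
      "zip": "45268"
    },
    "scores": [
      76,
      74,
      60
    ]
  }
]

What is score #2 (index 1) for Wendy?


Path: records[0].scores[1]
Value: 98

ANSWER: 98


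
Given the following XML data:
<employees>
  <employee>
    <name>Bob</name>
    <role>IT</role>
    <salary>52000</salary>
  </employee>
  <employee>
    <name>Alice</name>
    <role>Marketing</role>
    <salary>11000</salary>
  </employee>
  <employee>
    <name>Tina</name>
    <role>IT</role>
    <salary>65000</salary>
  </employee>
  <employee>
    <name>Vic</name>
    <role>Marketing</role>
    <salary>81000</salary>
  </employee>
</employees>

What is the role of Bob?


Searching for <employee> with <name>Bob</name>
Found at position 1
<role>IT</role>

ANSWER: IT


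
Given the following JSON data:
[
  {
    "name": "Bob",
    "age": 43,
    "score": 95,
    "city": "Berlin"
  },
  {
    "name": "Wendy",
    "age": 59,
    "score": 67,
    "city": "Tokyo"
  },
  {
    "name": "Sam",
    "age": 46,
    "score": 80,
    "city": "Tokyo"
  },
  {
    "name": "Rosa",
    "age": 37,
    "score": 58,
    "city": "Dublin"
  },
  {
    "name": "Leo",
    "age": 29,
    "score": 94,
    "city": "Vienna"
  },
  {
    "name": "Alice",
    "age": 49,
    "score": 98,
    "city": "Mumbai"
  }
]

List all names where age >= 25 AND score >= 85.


Checking both conditions:
  Bob (age=43, score=95) -> YES
  Wendy (age=59, score=67) -> no
  Sam (age=46, score=80) -> no
  Rosa (age=37, score=58) -> no
  Leo (age=29, score=94) -> YES
  Alice (age=49, score=98) -> YES


ANSWER: Bob, Leo, Alice
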